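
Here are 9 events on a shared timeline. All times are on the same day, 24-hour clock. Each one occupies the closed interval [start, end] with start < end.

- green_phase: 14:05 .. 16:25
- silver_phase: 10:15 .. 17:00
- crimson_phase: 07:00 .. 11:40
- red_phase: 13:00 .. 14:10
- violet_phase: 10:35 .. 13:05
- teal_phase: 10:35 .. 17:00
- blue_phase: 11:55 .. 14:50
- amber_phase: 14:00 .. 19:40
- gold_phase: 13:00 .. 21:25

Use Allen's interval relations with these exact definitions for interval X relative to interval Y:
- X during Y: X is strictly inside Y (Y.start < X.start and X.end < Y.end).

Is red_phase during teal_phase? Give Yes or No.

Yes

red_phase = [13:00, 14:10], teal_phase = [10:35, 17:00].
Actual relation of red_phase to teal_phase: during.
Asked whether 'during' holds → Yes.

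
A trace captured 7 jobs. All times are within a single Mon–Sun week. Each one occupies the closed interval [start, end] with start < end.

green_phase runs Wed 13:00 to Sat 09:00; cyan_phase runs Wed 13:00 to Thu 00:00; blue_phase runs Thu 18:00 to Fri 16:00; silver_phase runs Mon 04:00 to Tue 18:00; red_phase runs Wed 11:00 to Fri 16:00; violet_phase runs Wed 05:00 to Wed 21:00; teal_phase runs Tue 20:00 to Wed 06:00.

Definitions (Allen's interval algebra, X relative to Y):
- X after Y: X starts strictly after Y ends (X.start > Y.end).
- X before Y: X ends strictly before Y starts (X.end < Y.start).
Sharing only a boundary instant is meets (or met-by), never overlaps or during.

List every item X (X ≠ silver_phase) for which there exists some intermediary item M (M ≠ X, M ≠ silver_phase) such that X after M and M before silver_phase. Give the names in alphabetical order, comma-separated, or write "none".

none

Target silver_phase = [Mon 04:00, Tue 18:00].
Intermediaries M with M before silver_phase: none.
Union: none.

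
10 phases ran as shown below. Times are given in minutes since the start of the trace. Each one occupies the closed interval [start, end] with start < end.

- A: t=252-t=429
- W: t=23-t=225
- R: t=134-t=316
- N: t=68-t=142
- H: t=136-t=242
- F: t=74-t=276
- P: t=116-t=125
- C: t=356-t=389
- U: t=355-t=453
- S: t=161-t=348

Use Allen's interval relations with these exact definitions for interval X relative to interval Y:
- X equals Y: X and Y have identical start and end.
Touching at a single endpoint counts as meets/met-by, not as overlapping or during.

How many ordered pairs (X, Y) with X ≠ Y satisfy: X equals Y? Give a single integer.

Checking all 90 ordered pairs for relation 'equals'; matching pairs in alphabetical order:
No pair satisfies it.
Count: 0.

0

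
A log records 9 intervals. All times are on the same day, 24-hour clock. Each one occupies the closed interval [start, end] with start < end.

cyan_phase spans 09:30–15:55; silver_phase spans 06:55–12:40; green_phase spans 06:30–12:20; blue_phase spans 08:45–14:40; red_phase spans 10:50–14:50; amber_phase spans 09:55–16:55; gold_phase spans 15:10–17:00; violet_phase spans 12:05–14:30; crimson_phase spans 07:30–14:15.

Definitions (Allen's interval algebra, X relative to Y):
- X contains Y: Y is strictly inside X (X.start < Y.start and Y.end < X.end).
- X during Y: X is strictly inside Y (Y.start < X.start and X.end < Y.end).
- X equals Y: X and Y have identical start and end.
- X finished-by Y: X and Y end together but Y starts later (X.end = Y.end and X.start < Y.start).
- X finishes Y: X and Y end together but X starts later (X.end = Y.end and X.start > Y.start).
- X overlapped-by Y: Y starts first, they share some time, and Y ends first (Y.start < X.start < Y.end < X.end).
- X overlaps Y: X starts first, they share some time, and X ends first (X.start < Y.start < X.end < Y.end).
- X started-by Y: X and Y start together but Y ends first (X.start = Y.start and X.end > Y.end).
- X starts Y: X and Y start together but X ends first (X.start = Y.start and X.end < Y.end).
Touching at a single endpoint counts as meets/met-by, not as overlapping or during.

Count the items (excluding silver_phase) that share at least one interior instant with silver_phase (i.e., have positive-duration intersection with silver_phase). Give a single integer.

7

Target silver_phase = [06:55, 12:40].
amber_phase [09:55, 16:55] → overlapped-by → counts.
blue_phase [08:45, 14:40] → overlapped-by → counts.
crimson_phase [07:30, 14:15] → overlapped-by → counts.
cyan_phase [09:30, 15:55] → overlapped-by → counts.
gold_phase [15:10, 17:00] → after → no.
green_phase [06:30, 12:20] → overlaps → counts.
red_phase [10:50, 14:50] → overlapped-by → counts.
violet_phase [12:05, 14:30] → overlapped-by → counts.
Total: 7.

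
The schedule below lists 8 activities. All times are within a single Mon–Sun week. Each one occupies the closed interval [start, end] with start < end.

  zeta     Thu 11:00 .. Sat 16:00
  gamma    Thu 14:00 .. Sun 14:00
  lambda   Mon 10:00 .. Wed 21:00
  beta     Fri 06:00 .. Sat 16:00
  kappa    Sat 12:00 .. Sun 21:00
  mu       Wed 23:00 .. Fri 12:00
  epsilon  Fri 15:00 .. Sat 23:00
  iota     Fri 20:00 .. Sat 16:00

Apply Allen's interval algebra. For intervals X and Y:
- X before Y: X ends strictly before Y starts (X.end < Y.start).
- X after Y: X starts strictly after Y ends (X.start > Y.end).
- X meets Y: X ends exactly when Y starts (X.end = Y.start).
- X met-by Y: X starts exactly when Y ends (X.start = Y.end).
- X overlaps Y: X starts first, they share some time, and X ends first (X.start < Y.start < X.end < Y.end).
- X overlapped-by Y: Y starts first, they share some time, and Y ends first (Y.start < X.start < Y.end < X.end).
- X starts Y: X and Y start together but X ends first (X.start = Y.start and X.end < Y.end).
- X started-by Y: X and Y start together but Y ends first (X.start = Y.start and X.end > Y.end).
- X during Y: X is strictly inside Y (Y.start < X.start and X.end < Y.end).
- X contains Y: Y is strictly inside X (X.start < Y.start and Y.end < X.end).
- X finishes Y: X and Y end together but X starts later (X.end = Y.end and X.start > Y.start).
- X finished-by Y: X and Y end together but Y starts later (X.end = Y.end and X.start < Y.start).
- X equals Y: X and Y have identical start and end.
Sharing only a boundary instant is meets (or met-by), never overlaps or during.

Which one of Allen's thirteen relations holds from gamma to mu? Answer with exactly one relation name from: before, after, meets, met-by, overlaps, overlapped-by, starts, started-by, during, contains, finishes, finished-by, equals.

gamma = [Thu 14:00, Sun 14:00]; mu = [Wed 23:00, Fri 12:00].
Compare endpoints: gamma.start > mu.start, gamma.start < mu.end, gamma.end > mu.start, gamma.end > mu.end.
That pattern is 'overlapped-by'.

overlapped-by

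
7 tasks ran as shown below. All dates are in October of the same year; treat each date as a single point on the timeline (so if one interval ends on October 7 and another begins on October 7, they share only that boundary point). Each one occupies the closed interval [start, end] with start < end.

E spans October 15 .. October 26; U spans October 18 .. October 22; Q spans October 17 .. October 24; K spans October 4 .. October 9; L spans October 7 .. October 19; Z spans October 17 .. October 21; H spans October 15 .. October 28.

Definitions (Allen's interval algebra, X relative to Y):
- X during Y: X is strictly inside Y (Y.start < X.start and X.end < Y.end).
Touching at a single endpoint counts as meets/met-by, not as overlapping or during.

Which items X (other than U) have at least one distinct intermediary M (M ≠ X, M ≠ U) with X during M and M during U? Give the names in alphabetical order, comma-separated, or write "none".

Target U = [October 18, October 22].
Intermediaries M with M during U: none.
Union: none.

none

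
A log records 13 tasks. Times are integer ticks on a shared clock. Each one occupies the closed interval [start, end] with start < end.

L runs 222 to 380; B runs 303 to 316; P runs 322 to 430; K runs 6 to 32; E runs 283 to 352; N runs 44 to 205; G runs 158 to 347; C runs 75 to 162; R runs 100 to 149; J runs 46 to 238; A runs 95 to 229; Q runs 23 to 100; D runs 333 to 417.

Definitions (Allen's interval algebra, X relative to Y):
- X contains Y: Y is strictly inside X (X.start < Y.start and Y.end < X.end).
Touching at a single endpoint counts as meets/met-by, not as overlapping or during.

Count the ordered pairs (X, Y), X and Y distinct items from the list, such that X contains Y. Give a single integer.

Checking all 156 ordered pairs for relation 'contains'; matching pairs in alphabetical order:
(A, R): A contains R ✓
(C, R): C contains R ✓
(E, B): E contains B ✓
(G, B): G contains B ✓
(J, A): J contains A ✓
(J, C): J contains C ✓
(J, R): J contains R ✓
(L, B): L contains B ✓
(L, E): L contains E ✓
(N, C): N contains C ✓
(N, R): N contains R ✓
(P, D): P contains D ✓
Count: 12.

12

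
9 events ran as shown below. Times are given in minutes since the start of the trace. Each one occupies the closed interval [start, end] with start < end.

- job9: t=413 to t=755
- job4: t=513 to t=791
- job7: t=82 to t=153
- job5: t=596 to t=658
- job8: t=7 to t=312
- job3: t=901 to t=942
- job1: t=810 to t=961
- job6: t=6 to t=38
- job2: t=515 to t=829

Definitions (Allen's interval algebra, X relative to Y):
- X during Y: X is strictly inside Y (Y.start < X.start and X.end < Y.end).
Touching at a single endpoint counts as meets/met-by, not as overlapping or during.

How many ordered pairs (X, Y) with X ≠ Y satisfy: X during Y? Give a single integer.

5

Checking all 72 ordered pairs for relation 'during'; matching pairs in alphabetical order:
(job3, job1): job3 during job1 ✓
(job5, job2): job5 during job2 ✓
(job5, job4): job5 during job4 ✓
(job5, job9): job5 during job9 ✓
(job7, job8): job7 during job8 ✓
Count: 5.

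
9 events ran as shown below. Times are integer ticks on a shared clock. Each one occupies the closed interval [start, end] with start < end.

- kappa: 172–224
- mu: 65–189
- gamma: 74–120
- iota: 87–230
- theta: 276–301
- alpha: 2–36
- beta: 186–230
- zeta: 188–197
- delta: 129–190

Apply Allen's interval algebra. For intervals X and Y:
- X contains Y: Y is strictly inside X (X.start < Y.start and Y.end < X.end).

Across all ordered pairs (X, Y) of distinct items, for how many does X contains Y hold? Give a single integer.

6

Checking all 72 ordered pairs for relation 'contains'; matching pairs in alphabetical order:
(beta, zeta): beta contains zeta ✓
(iota, delta): iota contains delta ✓
(iota, kappa): iota contains kappa ✓
(iota, zeta): iota contains zeta ✓
(kappa, zeta): kappa contains zeta ✓
(mu, gamma): mu contains gamma ✓
Count: 6.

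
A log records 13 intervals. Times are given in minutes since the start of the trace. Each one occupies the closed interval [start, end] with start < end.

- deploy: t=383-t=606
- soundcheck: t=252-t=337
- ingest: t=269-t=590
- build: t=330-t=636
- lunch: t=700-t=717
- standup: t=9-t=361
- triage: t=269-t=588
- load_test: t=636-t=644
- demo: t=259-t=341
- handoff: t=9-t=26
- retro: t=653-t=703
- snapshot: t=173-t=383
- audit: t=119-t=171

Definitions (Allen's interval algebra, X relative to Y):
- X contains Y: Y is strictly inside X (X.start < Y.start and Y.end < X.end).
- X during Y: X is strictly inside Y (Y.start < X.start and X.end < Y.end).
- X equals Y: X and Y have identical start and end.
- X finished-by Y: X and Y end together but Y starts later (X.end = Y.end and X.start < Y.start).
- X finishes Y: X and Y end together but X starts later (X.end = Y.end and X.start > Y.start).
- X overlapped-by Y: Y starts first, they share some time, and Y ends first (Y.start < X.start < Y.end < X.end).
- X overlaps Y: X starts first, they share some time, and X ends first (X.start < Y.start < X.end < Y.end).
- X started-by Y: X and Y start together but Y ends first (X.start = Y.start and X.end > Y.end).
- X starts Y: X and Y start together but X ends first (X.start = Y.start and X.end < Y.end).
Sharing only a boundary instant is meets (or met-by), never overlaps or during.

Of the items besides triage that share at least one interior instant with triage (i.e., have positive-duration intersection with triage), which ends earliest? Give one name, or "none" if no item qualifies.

soundcheck

Target triage = [t=269, t=588].
audit [t=119, t=171] → before → excluded.
build [t=330, t=636] → overlapped-by → candidate.
demo [t=259, t=341] → overlaps → candidate.
deploy [t=383, t=606] → overlapped-by → candidate.
handoff [t=9, t=26] → before → excluded.
ingest [t=269, t=590] → started-by → candidate.
load_test [t=636, t=644] → after → excluded.
lunch [t=700, t=717] → after → excluded.
retro [t=653, t=703] → after → excluded.
snapshot [t=173, t=383] → overlaps → candidate.
soundcheck [t=252, t=337] → overlaps → candidate.
standup [t=9, t=361] → overlaps → candidate.
Among candidates, earliest end is t=337 → soundcheck.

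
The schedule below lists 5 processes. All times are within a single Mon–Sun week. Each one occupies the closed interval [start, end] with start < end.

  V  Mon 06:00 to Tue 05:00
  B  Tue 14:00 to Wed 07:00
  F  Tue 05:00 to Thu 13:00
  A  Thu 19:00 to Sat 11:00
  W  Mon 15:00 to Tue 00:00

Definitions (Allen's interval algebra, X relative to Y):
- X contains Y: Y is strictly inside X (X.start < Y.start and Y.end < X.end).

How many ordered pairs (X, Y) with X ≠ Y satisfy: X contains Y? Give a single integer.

Checking all 20 ordered pairs for relation 'contains'; matching pairs in alphabetical order:
(F, B): F contains B ✓
(V, W): V contains W ✓
Count: 2.

2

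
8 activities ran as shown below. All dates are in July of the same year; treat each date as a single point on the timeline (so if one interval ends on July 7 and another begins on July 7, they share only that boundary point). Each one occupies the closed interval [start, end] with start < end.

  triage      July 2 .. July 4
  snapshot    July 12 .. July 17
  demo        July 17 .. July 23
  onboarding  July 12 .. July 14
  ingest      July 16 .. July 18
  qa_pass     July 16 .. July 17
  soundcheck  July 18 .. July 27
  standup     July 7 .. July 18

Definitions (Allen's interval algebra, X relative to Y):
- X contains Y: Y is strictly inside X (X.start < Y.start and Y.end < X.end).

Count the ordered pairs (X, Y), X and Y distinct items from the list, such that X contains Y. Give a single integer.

Checking all 56 ordered pairs for relation 'contains'; matching pairs in alphabetical order:
(standup, onboarding): standup contains onboarding ✓
(standup, qa_pass): standup contains qa_pass ✓
(standup, snapshot): standup contains snapshot ✓
Count: 3.

3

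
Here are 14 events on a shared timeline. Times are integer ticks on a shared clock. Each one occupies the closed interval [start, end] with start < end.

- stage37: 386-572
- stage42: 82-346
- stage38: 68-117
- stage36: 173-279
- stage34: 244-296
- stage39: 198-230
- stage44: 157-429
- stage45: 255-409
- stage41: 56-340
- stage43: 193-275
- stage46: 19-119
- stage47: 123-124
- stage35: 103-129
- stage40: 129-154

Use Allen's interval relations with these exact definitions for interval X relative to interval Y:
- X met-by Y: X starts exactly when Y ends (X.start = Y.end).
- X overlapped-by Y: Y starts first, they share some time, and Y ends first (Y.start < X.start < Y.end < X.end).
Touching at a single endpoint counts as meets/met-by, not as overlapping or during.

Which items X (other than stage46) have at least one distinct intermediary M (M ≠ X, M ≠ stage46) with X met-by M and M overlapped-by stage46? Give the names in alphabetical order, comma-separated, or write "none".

stage40

Target stage46 = [19, 119].
Intermediaries M with M overlapped-by stage46: stage35, stage41, stage42.
Via stage35 — items with X met-by stage35: stage40.
Via stage41 — items with X met-by stage41: none.
Via stage42 — items with X met-by stage42: none.
Union: stage40.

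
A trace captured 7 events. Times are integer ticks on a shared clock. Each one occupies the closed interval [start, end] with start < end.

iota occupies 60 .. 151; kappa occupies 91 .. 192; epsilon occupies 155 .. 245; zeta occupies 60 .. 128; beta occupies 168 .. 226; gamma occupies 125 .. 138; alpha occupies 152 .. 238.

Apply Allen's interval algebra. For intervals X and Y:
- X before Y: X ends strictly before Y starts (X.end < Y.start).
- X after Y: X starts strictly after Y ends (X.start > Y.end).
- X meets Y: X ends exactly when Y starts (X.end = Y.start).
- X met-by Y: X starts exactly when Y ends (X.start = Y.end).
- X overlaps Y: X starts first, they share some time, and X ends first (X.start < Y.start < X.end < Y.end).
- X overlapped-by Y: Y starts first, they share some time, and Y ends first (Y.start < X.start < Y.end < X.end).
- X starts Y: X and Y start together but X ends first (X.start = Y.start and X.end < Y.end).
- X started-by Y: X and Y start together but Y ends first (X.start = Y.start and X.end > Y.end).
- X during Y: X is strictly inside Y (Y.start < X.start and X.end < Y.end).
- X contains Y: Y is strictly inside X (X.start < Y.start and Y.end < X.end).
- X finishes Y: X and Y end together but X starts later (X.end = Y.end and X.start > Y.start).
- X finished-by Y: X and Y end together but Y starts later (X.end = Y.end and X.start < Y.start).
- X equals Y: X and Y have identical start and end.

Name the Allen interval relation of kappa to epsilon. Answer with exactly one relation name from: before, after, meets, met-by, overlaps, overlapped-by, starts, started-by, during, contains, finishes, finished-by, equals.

kappa = [91, 192]; epsilon = [155, 245].
Compare endpoints: kappa.start < epsilon.start, kappa.start < epsilon.end, kappa.end > epsilon.start, kappa.end < epsilon.end.
That pattern is 'overlaps'.

overlaps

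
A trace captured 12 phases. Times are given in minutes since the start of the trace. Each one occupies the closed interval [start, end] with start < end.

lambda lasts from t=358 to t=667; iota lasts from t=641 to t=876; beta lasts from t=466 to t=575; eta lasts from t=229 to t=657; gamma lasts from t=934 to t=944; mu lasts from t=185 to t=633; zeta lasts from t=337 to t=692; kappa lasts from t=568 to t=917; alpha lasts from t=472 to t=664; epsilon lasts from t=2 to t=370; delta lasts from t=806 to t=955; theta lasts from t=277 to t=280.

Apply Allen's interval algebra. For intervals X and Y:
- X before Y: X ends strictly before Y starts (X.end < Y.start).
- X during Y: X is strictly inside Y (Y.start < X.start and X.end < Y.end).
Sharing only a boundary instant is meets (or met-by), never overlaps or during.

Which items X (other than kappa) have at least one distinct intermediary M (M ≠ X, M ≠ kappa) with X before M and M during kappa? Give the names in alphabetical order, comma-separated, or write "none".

beta, epsilon, mu, theta

Target kappa = [t=568, t=917].
Intermediaries M with M during kappa: iota.
Via iota — items with X before iota: beta, epsilon, mu, theta.
Union: beta, epsilon, mu, theta.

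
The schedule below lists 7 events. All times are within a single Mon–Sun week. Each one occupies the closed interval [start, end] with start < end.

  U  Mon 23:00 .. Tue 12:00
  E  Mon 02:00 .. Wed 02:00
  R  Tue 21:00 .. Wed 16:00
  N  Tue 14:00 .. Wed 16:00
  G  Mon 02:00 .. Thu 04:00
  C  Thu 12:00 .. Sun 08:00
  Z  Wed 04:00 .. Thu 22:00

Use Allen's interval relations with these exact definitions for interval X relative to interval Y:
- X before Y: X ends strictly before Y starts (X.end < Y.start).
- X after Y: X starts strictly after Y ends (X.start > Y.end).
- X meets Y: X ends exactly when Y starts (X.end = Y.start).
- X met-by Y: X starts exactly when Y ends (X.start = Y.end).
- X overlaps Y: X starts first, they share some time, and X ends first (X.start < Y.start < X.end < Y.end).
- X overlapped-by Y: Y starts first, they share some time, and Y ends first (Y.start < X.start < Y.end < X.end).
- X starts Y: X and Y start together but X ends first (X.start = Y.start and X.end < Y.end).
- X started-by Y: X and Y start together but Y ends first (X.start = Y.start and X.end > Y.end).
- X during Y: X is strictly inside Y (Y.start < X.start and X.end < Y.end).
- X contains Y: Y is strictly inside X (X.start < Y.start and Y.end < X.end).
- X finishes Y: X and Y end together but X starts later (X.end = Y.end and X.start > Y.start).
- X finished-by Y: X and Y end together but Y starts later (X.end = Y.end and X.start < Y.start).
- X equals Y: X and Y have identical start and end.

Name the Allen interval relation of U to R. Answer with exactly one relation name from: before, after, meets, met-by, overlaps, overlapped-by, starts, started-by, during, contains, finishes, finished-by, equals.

U = [Mon 23:00, Tue 12:00]; R = [Tue 21:00, Wed 16:00].
Compare endpoints: U.start < R.start, U.start < R.end, U.end < R.start, U.end < R.end.
That pattern is 'before'.

before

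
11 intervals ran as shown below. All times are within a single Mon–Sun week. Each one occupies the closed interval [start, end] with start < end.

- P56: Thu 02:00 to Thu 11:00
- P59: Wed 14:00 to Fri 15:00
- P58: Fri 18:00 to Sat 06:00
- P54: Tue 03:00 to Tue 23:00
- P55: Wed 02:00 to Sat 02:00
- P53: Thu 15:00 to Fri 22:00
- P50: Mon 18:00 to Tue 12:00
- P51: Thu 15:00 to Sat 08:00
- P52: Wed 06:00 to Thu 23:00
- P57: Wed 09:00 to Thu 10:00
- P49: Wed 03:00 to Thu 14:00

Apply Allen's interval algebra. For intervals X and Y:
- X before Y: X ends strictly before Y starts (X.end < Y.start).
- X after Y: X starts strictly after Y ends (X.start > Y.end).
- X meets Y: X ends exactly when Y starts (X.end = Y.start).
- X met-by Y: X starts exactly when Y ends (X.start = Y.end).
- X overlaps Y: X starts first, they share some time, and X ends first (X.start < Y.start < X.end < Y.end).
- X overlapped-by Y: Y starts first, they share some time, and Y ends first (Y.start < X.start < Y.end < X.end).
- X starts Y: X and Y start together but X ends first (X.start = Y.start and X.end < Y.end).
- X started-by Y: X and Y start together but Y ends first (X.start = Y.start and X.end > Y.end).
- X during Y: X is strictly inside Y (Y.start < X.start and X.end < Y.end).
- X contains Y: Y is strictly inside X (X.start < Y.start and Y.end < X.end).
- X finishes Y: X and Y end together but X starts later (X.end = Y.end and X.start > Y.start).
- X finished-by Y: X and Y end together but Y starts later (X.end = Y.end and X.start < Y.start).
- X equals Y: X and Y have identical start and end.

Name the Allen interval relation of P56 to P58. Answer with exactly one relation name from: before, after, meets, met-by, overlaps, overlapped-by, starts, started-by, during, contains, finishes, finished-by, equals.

before

P56 = [Thu 02:00, Thu 11:00]; P58 = [Fri 18:00, Sat 06:00].
Compare endpoints: P56.start < P58.start, P56.start < P58.end, P56.end < P58.start, P56.end < P58.end.
That pattern is 'before'.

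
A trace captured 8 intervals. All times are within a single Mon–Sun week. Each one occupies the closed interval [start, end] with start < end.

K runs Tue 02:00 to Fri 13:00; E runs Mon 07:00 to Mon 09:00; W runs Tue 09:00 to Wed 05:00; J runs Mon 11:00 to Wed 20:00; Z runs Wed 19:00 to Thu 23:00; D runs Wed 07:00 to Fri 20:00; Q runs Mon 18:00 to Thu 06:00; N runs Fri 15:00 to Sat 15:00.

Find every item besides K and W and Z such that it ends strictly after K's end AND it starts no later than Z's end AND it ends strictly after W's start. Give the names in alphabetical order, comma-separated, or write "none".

D

Conditions: its end is strictly after K's end (X.end > Fri 13:00) AND its start is no later than Z's end (X.start <= Thu 23:00) AND its end is strictly after W's start (X.end > Tue 09:00).
D: end Fri 20:00 > Fri 13:00? ✓; start Wed 07:00 <= Thu 23:00? ✓; end Fri 20:00 > Tue 09:00? ✓ → yes.
E: end Mon 09:00 > Fri 13:00? ✗; start Mon 07:00 <= Thu 23:00? ✓; end Mon 09:00 > Tue 09:00? ✗ → no.
J: end Wed 20:00 > Fri 13:00? ✗; start Mon 11:00 <= Thu 23:00? ✓; end Wed 20:00 > Tue 09:00? ✓ → no.
N: end Sat 15:00 > Fri 13:00? ✓; start Fri 15:00 <= Thu 23:00? ✗; end Sat 15:00 > Tue 09:00? ✓ → no.
Q: end Thu 06:00 > Fri 13:00? ✗; start Mon 18:00 <= Thu 23:00? ✓; end Thu 06:00 > Tue 09:00? ✓ → no.
Result: D.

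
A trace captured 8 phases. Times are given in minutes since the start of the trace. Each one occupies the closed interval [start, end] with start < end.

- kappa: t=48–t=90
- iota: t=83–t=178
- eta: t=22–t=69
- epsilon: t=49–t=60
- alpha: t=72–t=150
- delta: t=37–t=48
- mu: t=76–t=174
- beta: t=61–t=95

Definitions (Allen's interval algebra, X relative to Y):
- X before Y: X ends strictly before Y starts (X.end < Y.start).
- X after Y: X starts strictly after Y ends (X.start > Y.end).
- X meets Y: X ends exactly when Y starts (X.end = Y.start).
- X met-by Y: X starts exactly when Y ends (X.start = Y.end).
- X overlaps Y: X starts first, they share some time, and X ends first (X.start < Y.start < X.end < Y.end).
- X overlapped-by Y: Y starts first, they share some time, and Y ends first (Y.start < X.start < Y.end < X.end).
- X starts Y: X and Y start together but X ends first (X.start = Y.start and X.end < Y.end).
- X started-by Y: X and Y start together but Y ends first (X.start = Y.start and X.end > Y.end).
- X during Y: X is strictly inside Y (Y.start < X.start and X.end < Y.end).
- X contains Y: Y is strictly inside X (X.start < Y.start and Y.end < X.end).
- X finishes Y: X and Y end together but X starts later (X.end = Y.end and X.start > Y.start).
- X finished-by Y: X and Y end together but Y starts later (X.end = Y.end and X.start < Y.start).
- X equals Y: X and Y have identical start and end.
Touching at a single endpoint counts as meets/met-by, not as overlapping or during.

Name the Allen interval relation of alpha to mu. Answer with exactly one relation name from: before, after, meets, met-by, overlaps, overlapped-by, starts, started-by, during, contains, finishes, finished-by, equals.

overlaps

alpha = [t=72, t=150]; mu = [t=76, t=174].
Compare endpoints: alpha.start < mu.start, alpha.start < mu.end, alpha.end > mu.start, alpha.end < mu.end.
That pattern is 'overlaps'.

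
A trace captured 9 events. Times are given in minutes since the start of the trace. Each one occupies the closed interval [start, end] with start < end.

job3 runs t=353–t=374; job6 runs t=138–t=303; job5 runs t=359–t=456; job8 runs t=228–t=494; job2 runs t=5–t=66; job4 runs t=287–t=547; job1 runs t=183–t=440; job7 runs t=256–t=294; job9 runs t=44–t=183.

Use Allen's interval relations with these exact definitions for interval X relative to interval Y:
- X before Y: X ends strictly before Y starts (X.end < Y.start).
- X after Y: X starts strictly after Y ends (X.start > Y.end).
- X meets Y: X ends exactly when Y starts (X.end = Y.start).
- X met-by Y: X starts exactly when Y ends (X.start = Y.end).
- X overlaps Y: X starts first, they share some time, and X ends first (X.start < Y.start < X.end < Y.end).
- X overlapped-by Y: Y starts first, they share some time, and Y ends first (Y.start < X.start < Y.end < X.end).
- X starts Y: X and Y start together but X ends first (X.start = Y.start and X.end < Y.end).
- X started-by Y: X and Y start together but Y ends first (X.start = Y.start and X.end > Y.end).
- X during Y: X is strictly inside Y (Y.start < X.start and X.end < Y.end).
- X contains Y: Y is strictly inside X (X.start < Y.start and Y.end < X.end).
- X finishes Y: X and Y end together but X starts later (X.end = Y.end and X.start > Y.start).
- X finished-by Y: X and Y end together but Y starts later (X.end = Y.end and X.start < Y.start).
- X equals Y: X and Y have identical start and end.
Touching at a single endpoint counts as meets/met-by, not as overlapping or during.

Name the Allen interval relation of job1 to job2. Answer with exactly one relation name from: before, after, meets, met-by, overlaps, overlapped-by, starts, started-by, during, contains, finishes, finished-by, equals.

after

job1 = [t=183, t=440]; job2 = [t=5, t=66].
Compare endpoints: job1.start > job2.start, job1.start > job2.end, job1.end > job2.start, job1.end > job2.end.
That pattern is 'after'.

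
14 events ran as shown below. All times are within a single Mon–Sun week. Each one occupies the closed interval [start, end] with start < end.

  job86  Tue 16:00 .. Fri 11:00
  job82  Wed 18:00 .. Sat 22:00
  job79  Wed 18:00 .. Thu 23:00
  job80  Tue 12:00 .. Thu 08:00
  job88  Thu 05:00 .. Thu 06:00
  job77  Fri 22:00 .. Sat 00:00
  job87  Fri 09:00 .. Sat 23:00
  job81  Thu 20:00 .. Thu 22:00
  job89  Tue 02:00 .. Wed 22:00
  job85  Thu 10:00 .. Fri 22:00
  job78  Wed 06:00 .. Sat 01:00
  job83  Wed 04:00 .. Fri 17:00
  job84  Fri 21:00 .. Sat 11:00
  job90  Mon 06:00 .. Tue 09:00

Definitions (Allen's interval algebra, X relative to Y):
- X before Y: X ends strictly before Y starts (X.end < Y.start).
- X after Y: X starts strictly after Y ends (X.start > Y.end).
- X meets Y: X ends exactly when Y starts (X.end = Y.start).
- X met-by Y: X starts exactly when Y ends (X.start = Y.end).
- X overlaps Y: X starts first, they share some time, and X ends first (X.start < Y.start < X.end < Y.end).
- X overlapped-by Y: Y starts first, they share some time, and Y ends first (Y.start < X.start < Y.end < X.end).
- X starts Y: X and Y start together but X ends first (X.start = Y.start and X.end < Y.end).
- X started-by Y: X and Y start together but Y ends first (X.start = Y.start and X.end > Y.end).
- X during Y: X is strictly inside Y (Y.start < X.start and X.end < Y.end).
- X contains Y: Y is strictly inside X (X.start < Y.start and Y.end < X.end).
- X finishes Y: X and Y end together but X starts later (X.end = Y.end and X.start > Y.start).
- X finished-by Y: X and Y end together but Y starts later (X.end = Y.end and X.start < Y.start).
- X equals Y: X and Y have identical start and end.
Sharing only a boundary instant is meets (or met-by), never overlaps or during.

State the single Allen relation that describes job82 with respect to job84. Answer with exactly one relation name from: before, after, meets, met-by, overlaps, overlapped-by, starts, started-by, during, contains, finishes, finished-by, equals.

contains

job82 = [Wed 18:00, Sat 22:00]; job84 = [Fri 21:00, Sat 11:00].
Compare endpoints: job82.start < job84.start, job82.start < job84.end, job82.end > job84.start, job82.end > job84.end.
That pattern is 'contains'.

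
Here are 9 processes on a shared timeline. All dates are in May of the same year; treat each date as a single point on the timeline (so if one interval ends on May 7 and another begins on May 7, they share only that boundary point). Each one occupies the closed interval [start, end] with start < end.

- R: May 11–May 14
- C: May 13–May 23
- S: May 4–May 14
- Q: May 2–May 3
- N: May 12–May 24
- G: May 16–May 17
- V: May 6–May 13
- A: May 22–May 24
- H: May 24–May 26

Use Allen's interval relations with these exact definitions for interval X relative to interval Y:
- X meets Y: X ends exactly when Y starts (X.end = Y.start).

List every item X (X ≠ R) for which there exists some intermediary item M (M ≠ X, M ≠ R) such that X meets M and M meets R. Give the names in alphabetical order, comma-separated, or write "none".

none

Target R = [May 11, May 14].
Intermediaries M with M meets R: none.
Union: none.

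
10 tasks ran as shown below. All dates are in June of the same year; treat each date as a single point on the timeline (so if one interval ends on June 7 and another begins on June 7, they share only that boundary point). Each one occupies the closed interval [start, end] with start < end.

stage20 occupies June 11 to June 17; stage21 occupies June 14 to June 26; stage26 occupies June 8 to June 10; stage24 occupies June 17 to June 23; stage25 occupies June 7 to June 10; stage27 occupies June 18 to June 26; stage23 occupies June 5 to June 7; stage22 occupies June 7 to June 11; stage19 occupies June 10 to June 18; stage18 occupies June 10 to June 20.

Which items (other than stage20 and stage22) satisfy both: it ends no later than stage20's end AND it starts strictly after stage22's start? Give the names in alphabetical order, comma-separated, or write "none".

stage26

Conditions: its end is no later than stage20's end (X.end <= June 17) AND its start is strictly after stage22's start (X.start > June 7).
stage18: end June 20 <= June 17? ✗; start June 10 > June 7? ✓ → no.
stage19: end June 18 <= June 17? ✗; start June 10 > June 7? ✓ → no.
stage21: end June 26 <= June 17? ✗; start June 14 > June 7? ✓ → no.
stage23: end June 7 <= June 17? ✓; start June 5 > June 7? ✗ → no.
stage24: end June 23 <= June 17? ✗; start June 17 > June 7? ✓ → no.
stage25: end June 10 <= June 17? ✓; start June 7 > June 7? ✗ → no.
stage26: end June 10 <= June 17? ✓; start June 8 > June 7? ✓ → yes.
stage27: end June 26 <= June 17? ✗; start June 18 > June 7? ✓ → no.
Result: stage26.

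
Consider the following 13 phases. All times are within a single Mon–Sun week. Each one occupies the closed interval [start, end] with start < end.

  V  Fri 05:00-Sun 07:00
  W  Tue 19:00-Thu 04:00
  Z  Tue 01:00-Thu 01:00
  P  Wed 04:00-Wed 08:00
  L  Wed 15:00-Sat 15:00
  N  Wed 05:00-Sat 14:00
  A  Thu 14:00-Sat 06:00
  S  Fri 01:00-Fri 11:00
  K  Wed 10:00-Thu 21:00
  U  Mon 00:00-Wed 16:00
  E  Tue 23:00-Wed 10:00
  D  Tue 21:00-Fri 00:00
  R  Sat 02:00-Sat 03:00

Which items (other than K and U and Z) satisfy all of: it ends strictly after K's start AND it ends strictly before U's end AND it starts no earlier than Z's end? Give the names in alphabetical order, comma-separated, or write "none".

Conditions: its end is strictly after K's start (X.end > Wed 10:00) AND its end is strictly before U's end (X.end < Wed 16:00) AND its start is no earlier than Z's end (X.start >= Thu 01:00).
A: end Sat 06:00 > Wed 10:00? ✓; end Sat 06:00 < Wed 16:00? ✗; start Thu 14:00 >= Thu 01:00? ✓ → no.
D: end Fri 00:00 > Wed 10:00? ✓; end Fri 00:00 < Wed 16:00? ✗; start Tue 21:00 >= Thu 01:00? ✗ → no.
E: end Wed 10:00 > Wed 10:00? ✗; end Wed 10:00 < Wed 16:00? ✓; start Tue 23:00 >= Thu 01:00? ✗ → no.
L: end Sat 15:00 > Wed 10:00? ✓; end Sat 15:00 < Wed 16:00? ✗; start Wed 15:00 >= Thu 01:00? ✗ → no.
N: end Sat 14:00 > Wed 10:00? ✓; end Sat 14:00 < Wed 16:00? ✗; start Wed 05:00 >= Thu 01:00? ✗ → no.
P: end Wed 08:00 > Wed 10:00? ✗; end Wed 08:00 < Wed 16:00? ✓; start Wed 04:00 >= Thu 01:00? ✗ → no.
R: end Sat 03:00 > Wed 10:00? ✓; end Sat 03:00 < Wed 16:00? ✗; start Sat 02:00 >= Thu 01:00? ✓ → no.
S: end Fri 11:00 > Wed 10:00? ✓; end Fri 11:00 < Wed 16:00? ✗; start Fri 01:00 >= Thu 01:00? ✓ → no.
V: end Sun 07:00 > Wed 10:00? ✓; end Sun 07:00 < Wed 16:00? ✗; start Fri 05:00 >= Thu 01:00? ✓ → no.
W: end Thu 04:00 > Wed 10:00? ✓; end Thu 04:00 < Wed 16:00? ✗; start Tue 19:00 >= Thu 01:00? ✗ → no.
Result: none.

none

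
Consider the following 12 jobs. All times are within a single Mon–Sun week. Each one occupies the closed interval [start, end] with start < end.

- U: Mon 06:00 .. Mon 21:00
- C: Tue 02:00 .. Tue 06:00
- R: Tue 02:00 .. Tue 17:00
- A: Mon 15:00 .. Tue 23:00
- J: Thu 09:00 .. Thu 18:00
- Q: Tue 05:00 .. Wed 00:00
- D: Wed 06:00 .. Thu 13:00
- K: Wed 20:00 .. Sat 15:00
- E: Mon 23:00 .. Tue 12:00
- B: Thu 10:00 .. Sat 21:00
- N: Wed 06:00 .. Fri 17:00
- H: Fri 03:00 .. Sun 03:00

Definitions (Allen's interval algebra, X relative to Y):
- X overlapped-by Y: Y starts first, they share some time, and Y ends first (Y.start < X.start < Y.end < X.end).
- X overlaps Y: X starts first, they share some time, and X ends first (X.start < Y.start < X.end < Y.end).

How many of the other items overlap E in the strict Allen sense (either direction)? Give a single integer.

2

Target E = [Mon 23:00, Tue 12:00].
A [Mon 15:00, Tue 23:00] → contains → no.
B [Thu 10:00, Sat 21:00] → after → no.
C [Tue 02:00, Tue 06:00] → during → no.
D [Wed 06:00, Thu 13:00] → after → no.
H [Fri 03:00, Sun 03:00] → after → no.
J [Thu 09:00, Thu 18:00] → after → no.
K [Wed 20:00, Sat 15:00] → after → no.
N [Wed 06:00, Fri 17:00] → after → no.
Q [Tue 05:00, Wed 00:00] → overlapped-by → counts.
R [Tue 02:00, Tue 17:00] → overlapped-by → counts.
U [Mon 06:00, Mon 21:00] → before → no.
Total: 2.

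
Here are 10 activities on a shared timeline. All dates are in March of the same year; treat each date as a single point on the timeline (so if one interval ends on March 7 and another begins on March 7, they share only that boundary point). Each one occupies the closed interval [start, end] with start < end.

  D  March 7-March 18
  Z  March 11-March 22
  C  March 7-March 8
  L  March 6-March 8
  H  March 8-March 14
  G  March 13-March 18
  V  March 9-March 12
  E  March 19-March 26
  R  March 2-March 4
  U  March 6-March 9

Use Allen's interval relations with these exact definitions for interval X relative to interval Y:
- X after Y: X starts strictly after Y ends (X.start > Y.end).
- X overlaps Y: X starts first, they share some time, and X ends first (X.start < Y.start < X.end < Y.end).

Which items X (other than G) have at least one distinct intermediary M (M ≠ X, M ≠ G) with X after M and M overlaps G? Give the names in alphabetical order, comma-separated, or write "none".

Target G = [March 13, March 18].
Intermediaries M with M overlaps G: H.
Via H — items with X after H: E.
Union: E.

E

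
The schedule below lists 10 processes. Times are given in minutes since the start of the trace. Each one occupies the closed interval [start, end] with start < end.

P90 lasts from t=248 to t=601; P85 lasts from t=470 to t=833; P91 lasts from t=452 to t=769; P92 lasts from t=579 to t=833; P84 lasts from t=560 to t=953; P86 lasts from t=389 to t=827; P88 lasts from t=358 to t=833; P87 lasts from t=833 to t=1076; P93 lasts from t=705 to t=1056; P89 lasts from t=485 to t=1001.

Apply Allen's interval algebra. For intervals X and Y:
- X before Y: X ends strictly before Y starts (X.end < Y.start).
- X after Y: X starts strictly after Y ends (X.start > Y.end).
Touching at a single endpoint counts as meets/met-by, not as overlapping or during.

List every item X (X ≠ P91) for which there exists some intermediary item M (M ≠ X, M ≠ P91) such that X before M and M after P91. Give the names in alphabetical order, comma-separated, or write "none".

Target P91 = [t=452, t=769].
Intermediaries M with M after P91: P87.
Via P87 — items with X before P87: P86, P90.
Union: P86, P90.

P86, P90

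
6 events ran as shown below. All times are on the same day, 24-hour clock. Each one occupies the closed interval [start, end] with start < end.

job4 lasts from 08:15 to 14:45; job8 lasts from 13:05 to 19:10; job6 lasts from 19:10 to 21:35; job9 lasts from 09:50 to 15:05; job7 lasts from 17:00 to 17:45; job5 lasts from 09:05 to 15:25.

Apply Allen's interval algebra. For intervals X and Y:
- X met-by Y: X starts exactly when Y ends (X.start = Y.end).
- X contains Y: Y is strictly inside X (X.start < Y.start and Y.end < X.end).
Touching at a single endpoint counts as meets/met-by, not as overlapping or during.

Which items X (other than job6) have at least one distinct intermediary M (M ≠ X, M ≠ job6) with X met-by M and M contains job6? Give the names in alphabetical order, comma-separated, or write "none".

none

Target job6 = [19:10, 21:35].
Intermediaries M with M contains job6: none.
Union: none.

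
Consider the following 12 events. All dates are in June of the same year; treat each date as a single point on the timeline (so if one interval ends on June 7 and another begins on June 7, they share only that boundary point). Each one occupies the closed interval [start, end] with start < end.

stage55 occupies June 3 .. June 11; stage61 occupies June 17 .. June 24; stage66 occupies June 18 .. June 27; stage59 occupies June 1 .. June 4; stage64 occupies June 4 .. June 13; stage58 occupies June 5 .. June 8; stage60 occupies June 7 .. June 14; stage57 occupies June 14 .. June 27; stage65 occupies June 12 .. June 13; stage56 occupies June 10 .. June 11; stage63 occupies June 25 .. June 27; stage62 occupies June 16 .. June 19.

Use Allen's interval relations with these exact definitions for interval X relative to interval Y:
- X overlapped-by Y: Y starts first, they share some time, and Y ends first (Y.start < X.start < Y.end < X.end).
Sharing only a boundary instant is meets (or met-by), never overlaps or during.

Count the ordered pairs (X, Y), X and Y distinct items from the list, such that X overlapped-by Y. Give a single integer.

Checking all 132 ordered pairs for relation 'overlapped-by'; matching pairs in alphabetical order:
(stage55, stage59): stage55 overlapped-by stage59 ✓
(stage60, stage55): stage60 overlapped-by stage55 ✓
(stage60, stage58): stage60 overlapped-by stage58 ✓
(stage60, stage64): stage60 overlapped-by stage64 ✓
(stage61, stage62): stage61 overlapped-by stage62 ✓
(stage64, stage55): stage64 overlapped-by stage55 ✓
(stage66, stage61): stage66 overlapped-by stage61 ✓
(stage66, stage62): stage66 overlapped-by stage62 ✓
Count: 8.

8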